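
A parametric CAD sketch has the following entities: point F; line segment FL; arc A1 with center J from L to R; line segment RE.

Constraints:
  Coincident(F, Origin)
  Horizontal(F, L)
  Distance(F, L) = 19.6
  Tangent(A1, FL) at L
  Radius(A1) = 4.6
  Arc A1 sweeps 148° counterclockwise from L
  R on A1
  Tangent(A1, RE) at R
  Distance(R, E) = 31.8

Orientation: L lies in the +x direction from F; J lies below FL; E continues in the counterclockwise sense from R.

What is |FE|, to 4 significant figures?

50.89

F is at the origin; F and L share the same y with |FL| = 19.6 and L on the +x side, so L = (19.60, 0.000). Since A1 is tangent to FL there, JL ⟂ FL, so J = L + (0, -4.6) = (19.60, -4.600). On A1, L sits at bearing 90° from J; a 148° counterclockwise sweep puts R at bearing 238°, so R = J + 4.6·(cos 238°, sin 238°) = (17.16, -8.501). Since A1 is tangent to RE there, JR ⟂ RE, so RE runs along (−sin 238°, cos 238°); with |RE| = 31.8, E = (44.13, -25.35). Then |FE| = |E − F| = 50.89.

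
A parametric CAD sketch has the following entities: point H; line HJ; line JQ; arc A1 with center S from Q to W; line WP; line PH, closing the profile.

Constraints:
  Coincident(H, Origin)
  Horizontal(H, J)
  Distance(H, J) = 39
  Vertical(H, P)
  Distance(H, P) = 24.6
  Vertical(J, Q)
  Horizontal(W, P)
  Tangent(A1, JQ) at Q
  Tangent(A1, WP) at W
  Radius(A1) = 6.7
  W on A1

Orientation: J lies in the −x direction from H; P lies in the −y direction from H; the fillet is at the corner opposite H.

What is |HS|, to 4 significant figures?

36.93

HP is vertical with |HP| = 24.6 and P on the −y side, so P = (0.000, -24.60). The virtual corner opposite H is at (-39.00, -24.60). Tangency of A1 to JQ means the radius SQ is perpendicular to JQ and since A1 is tangent to WP there, SW ⟂ WP, with radius 6.7, so the center S sits 6.7 in from both sides at S = (-32.30, -17.90). Then |HS| = |S − H| = 36.93.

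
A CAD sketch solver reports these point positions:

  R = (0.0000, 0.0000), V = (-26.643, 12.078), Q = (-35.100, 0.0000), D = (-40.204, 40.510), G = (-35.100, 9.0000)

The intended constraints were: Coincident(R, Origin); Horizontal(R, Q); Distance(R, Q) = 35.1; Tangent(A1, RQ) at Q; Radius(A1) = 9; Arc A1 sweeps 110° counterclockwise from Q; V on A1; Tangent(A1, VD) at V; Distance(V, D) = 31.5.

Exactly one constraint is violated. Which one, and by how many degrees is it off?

Tangent(A1, VD) at V — off by 5.50°.

R = (0.00, 0.00) ✓; R.y = 0.00, Q.y = 0.00 ✓; |RQ| = 35.10 ✓; ∠(GQ, QR) = 90.00° ✓; |GQ| = 9.000 ✓; bearing(G→V) − bearing(G→Q) = 110.0° ✓; |GV| = 9.000 ✓; ∠(GV, VD) = 84.50° ✗; |VD| = 31.50 ✓.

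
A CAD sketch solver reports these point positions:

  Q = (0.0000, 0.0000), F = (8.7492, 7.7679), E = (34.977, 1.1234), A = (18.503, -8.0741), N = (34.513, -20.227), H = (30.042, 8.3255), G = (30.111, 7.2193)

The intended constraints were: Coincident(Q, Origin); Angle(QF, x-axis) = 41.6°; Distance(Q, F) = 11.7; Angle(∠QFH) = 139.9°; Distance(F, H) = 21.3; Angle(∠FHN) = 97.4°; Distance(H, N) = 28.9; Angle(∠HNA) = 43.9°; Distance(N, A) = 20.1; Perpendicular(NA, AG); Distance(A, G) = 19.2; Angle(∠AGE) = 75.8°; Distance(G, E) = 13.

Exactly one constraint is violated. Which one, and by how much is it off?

Distance(G, E) = 13 — off by 5.20.

Q = (0.00, 0.00) ✓; QF at 41.60° ✓; |QF| = 11.70 ✓; ∠QFH = 139.9° ✓; |FH| = 21.30 ✓; ∠FHN = 97.40° ✓; |HN| = 28.90 ✓; ∠HNA = 43.90° ✓; |NA| = 20.10 ✓; ∠(NA, AG) = 90.00° ✓; |AG| = 19.20 ✓; ∠AGE = 75.80° ✓; |GE| = 7.800 ✗.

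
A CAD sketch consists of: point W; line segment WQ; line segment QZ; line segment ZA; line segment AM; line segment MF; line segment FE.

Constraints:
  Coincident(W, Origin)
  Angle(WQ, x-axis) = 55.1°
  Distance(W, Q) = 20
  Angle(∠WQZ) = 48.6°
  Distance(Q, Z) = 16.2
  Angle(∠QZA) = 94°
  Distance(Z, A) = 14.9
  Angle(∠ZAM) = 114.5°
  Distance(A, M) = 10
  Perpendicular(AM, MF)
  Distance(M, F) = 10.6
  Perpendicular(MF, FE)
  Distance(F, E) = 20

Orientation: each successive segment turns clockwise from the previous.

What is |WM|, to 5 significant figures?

6.6533

∠QZA = 94.0° gives ZA at -162.30° from the x-axis; with |ZA| = 14.9, A = (1.0850, -3.8662). ∠ZAM = 114.5° gives AM at 132.20° from the x-axis; with |AM| = 10.0, M = (-5.6322, 3.5419). Then |WM| = |M − W| = 6.6533.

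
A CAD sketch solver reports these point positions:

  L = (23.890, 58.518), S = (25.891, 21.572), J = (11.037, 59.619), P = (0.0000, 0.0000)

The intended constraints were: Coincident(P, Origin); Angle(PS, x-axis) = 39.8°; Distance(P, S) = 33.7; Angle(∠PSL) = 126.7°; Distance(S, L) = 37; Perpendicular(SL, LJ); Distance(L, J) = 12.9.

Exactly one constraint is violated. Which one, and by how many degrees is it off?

Perpendicular(SL, LJ) — off by 8.00°.

P = (0.00, 0.00) ✓; PS at 39.80° ✓; |PS| = 33.70 ✓; ∠PSL = 126.7° ✓; |SL| = 37.00 ✓; ∠(SL, LJ) = 82.00° ✗; |LJ| = 12.90 ✓.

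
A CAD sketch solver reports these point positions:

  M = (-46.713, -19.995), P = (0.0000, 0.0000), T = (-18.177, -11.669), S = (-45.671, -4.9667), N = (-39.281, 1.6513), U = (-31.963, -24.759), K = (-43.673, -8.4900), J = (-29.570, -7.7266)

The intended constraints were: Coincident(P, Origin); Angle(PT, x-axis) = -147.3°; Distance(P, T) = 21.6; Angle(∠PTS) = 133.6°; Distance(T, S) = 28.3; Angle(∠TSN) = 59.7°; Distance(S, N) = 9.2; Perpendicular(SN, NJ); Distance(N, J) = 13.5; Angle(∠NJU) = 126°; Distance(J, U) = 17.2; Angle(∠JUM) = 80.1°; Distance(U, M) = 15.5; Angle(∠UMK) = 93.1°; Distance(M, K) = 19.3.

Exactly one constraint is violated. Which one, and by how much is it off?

Distance(M, K) = 19.3 — off by 7.40.

P = (0.00, 0.00) ✓; PT at -147.3° ✓; |PT| = 21.60 ✓; ∠PTS = 133.6° ✓; |TS| = 28.30 ✓; ∠TSN = 59.70° ✓; |SN| = 9.199 ✓; ∠(SN, NJ) = 90.00° ✓; |NJ| = 13.50 ✓; ∠NJU = 126.0° ✓; |JU| = 17.20 ✓; ∠JUM = 80.10° ✓; |UM| = 15.50 ✓; ∠UMK = 93.10° ✓; |MK| = 11.90 ✗.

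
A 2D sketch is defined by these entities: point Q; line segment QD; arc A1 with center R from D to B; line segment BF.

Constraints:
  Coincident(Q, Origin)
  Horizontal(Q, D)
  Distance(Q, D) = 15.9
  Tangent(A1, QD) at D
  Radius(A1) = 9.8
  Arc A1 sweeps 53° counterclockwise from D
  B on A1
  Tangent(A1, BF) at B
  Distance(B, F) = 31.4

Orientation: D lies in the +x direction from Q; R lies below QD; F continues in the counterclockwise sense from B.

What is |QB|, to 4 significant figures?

8.967

Q is at the origin; QD is horizontal with |QD| = 15.9 and D on the +x side, so D = (15.90, 0.000). A1 meets QD tangentially, so RD is at right angles to QD, so R = D + (0, -9.8) = (15.90, -9.800). On A1, D sits at bearing 90° from R; a 53° counterclockwise sweep puts B at bearing 143°, so B = R + 9.8·(cos 143°, sin 143°) = (8.073, -3.902). Then |QB| = |B − Q| = 8.967.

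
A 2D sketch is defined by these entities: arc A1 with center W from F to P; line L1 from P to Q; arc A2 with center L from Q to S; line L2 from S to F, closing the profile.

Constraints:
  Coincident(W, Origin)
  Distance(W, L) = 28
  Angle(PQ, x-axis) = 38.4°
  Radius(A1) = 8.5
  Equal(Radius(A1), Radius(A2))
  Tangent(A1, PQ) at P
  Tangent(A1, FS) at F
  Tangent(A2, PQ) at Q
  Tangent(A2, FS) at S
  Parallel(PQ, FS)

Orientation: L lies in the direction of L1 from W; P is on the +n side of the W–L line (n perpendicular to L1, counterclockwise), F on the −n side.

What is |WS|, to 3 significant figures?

29.3

The slot axis is L1's direction at 38.4°, so u = (cos 38.4°, sin 38.4°) = (0.784, 0.621) and n = (−sin 38.4°, cos 38.4°) = (-0.621, 0.784). W is at the origin and L lies 28.0 along u from W, so L = 28.0·u = (21.9, 17.4). Tangency of A1 to both parallel lines with radius 8.5 puts P and F at W ± 8.5·n: P = (-5.28, 6.66), F = (5.28, -6.66). Equal radii place Q and S the same way about L: Q = L + 8.5·n = (16.7, 24.1), S = L − 8.5·n = (27.2, 10.7). Then |WS| = |S − W| = 29.3.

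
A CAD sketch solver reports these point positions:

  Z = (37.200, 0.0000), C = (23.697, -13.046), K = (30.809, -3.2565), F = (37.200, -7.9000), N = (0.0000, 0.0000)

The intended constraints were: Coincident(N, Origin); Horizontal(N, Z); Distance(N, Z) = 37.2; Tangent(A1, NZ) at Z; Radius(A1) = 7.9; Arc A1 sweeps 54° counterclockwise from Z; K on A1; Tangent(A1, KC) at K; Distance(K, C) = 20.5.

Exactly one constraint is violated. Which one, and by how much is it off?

Distance(K, C) = 20.5 — off by 8.40.

N = (0.00, 0.00) ✓; N.y = 0.00, Z.y = 0.00 ✓; |NZ| = 37.20 ✓; ∠(FZ, ZN) = 90.00° ✓; |FZ| = 7.900 ✓; bearing(F→K) − bearing(F→Z) = 54.00° ✓; |FK| = 7.900 ✓; ∠(FK, KC) = 90.00° ✓; |KC| = 12.10 ✗.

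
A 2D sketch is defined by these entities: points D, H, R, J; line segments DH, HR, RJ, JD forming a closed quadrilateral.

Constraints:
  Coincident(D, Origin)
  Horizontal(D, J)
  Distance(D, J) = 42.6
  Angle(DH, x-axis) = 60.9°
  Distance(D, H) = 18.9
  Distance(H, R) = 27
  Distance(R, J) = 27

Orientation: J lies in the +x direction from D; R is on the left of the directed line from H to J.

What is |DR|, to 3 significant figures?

43.1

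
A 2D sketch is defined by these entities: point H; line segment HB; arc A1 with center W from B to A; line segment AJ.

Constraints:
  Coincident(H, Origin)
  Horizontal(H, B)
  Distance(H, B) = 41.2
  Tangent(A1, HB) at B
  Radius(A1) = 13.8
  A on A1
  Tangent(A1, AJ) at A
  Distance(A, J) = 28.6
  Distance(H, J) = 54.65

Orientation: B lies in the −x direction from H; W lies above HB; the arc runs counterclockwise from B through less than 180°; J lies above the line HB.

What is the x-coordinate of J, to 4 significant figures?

-32.11

Checks: ∠(WB, BH) = 90.00° ✓; |WB| = 13.80 ✓; |WA| = 13.80 ✓; ∠(WA, AJ) = 90.00° ✓; |AJ| = 28.60 ✓; |HJ| = 54.65 ✓.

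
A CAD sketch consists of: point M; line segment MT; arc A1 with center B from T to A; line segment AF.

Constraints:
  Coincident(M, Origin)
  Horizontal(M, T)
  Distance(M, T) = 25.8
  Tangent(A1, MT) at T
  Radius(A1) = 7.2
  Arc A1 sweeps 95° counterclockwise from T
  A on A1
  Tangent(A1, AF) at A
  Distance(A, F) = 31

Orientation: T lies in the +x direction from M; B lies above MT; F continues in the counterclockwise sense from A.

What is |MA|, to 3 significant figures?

33.9

M is at the origin; M and T share the same y with |MT| = 25.8 and T on the +x side, so T = (25.8, 0.00). A1 meets MT tangentially, so BT is at right angles to MT, so B = T + (0, 7.2) = (25.8, 7.20). On A1, T sits at bearing -90° from B; a 95° counterclockwise sweep puts A at bearing 5°, so A = B + 7.2·(cos 5°, sin 5°) = (33.0, 7.83). Then |MA| = |A − M| = 33.9.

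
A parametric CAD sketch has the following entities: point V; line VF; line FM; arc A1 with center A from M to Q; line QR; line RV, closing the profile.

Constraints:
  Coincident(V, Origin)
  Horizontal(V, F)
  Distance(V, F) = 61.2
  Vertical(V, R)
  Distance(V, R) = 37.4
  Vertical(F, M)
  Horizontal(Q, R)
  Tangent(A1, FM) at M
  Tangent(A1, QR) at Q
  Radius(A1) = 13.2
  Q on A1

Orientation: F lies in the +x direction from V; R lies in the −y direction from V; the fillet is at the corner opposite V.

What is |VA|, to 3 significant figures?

53.8

V is at the origin; V and F share the same y with |VF| = 61.2 and F on the +x side, so F = (61.2, 0.00). VR is vertical with |VR| = 37.4 and R on the −y side, so R = (0.00, -37.4). The virtual corner opposite V is at (61.2, -37.4). A1 meets FM tangentially, so AM is at right angles to FM and tangency of A1 to QR means the radius AQ is perpendicular to QR, with radius 13.2, so the center A sits 13.2 in from both sides at A = (48.0, -24.2). Then |VA| = |A − V| = 53.8.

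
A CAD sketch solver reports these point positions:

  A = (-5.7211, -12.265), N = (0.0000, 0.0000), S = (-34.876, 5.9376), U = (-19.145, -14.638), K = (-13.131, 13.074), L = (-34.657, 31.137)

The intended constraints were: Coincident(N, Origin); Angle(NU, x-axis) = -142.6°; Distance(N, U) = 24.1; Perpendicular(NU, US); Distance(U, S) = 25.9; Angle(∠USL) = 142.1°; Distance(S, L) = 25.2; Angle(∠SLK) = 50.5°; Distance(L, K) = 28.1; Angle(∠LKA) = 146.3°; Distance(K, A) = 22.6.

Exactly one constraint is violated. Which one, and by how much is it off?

Distance(K, A) = 22.6 — off by 3.80.

N = (0.00, 0.00) ✓; NU at -142.6° ✓; |NU| = 24.10 ✓; ∠(NU, US) = 90.00° ✓; |US| = 25.90 ✓; ∠USL = 142.1° ✓; |SL| = 25.20 ✓; ∠SLK = 50.50° ✓; |LK| = 28.10 ✓; ∠LKA = 146.3° ✓; |KA| = 26.40 ✗.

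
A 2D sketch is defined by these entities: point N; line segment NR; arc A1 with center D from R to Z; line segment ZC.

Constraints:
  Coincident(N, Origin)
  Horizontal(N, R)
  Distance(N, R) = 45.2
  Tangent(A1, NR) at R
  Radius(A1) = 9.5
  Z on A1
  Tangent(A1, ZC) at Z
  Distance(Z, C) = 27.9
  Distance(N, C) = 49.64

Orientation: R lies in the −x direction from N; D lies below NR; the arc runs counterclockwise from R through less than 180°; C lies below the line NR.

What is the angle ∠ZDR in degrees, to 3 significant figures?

132°

Checks: N = (0.00, 0.00) ✓; |DZ| = 9.500 ✓; ∠(DZ, ZC) = 90.00° ✓; |ZC| = 27.90 ✓; |NC| = 49.64 ✓.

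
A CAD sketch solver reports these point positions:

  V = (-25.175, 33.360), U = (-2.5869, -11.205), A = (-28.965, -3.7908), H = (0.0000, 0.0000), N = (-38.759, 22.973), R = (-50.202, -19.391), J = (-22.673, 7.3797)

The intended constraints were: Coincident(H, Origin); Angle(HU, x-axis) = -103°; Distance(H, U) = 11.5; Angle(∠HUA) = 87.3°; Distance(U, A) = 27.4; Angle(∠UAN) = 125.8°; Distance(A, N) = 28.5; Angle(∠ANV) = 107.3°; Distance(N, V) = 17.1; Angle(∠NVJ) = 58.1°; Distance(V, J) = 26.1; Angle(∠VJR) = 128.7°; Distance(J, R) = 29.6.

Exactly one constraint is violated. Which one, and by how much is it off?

Distance(J, R) = 29.6 — off by 8.80.

H = (0.00, 0.00) ✓; HU at -103.0° ✓; |HU| = 11.50 ✓; ∠HUA = 87.30° ✓; |UA| = 27.40 ✓; ∠UAN = 125.8° ✓; |AN| = 28.50 ✓; ∠ANV = 107.3° ✓; |NV| = 17.10 ✓; ∠NVJ = 58.10° ✓; |VJ| = 26.10 ✓; ∠VJR = 128.7° ✓; |JR| = 38.40 ✗.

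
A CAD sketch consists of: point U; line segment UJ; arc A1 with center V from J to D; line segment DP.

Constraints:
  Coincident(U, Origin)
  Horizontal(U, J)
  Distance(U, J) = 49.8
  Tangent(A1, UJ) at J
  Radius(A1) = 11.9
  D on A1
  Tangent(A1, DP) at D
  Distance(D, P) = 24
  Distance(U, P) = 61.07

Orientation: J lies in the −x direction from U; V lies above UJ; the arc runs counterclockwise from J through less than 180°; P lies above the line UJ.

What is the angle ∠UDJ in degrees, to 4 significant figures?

101.7°

Checks: |UJ| = 49.80 ✓; |VD| = 11.90 ✓; ∠(VD, DP) = 90.00° ✓; |DP| = 24.00 ✓; |UP| = 61.07 ✓.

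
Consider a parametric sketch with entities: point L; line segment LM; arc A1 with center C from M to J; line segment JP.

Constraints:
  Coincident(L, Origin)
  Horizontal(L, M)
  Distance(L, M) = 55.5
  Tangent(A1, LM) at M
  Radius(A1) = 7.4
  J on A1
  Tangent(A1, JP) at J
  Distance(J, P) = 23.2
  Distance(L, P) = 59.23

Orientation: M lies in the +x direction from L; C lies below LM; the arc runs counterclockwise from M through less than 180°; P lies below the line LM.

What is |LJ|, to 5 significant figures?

48.811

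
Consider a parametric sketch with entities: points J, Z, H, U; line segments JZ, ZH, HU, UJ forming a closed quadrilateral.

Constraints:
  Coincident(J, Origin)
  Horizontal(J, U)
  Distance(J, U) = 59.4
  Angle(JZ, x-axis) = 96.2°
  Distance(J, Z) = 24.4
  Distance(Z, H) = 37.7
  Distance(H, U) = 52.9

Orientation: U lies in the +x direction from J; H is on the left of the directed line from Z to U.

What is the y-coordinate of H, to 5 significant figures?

43.737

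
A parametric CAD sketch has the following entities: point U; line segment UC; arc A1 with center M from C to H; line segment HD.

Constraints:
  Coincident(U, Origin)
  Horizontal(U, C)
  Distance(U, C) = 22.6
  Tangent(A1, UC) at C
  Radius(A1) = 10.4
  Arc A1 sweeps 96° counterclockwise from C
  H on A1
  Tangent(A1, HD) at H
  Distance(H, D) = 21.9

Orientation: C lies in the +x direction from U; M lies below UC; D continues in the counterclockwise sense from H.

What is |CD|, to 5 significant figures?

34.228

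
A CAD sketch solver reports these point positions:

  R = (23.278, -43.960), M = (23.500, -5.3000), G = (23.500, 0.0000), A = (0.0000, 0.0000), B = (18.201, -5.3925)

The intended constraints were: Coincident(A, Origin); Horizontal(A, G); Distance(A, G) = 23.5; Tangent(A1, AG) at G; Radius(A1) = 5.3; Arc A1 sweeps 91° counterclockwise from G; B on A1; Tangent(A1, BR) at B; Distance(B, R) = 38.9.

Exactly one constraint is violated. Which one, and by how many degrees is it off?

Tangent(A1, BR) at B — off by 6.50°.

A = (0.00, 0.00) ✓; A.y = 0.00, G.y = 0.00 ✓; |AG| = 23.50 ✓; ∠(MG, GA) = 90.00° ✓; |MG| = 5.300 ✓; bearing(M→B) − bearing(M→G) = 91.00° ✓; |MB| = 5.300 ✓; ∠(MB, BR) = 83.50° ✗; |BR| = 38.90 ✓.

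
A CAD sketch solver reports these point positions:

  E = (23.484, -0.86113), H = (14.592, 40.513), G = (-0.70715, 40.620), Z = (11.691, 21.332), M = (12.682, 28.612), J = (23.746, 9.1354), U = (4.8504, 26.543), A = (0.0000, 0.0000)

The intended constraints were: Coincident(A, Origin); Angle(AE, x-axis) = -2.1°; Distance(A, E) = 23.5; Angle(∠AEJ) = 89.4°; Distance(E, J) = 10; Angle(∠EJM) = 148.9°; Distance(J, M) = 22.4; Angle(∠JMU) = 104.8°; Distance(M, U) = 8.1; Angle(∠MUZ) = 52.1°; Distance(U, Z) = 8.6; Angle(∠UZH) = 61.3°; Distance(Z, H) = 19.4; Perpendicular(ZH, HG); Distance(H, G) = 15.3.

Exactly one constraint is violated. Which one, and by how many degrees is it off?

Perpendicular(ZH, HG) — off by 8.20°.

A = (0.00, 0.00) ✓; AE at -2.100° ✓; |AE| = 23.50 ✓; ∠AEJ = 89.40° ✓; |EJ| = 10.00 ✓; ∠EJM = 148.9° ✓; |JM| = 22.40 ✓; ∠JMU = 104.8° ✓; |MU| = 8.100 ✓; ∠MUZ = 52.10° ✓; |UZ| = 8.599 ✓; ∠UZH = 61.30° ✓; |ZH| = 19.40 ✓; ∠(ZH, HG) = 98.20° ✗; |HG| = 15.30 ✓.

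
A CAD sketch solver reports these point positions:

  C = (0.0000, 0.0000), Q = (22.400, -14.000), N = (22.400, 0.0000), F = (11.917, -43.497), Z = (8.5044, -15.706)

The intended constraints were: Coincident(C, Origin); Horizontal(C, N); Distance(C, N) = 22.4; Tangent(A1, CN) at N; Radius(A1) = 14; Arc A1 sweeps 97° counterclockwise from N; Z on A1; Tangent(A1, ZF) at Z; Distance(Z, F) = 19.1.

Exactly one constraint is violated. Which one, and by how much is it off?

Distance(Z, F) = 19.1 — off by 8.90.

C = (0.00, 0.00) ✓; C.y = 0.00, N.y = 0.00 ✓; |CN| = 22.40 ✓; ∠(QN, NC) = 90.00° ✓; |QN| = 14.00 ✓; bearing(Q→Z) − bearing(Q→N) = 97.00° ✓; |QZ| = 14.00 ✓; ∠(QZ, ZF) = 90.00° ✓; |ZF| = 28.00 ✗.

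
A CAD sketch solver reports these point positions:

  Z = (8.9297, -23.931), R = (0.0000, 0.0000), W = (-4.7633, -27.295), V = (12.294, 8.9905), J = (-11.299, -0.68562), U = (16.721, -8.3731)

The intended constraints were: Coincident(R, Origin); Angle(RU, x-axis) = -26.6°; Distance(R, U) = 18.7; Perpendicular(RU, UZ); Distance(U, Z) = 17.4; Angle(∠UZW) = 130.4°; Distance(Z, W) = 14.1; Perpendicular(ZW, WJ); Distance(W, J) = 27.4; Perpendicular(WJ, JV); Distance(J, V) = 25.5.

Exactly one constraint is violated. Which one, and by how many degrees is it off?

Perpendicular(WJ, JV) — off by 8.50°.

R = (0.00, 0.00) ✓; RU at -26.60° ✓; |RU| = 18.70 ✓; ∠(RU, UZ) = 90.00° ✓; |UZ| = 17.40 ✓; ∠UZW = 130.4° ✓; |ZW| = 14.10 ✓; ∠(ZW, WJ) = 90.00° ✓; |WJ| = 27.40 ✓; ∠(WJ, JV) = 81.50° ✗; |JV| = 25.50 ✓.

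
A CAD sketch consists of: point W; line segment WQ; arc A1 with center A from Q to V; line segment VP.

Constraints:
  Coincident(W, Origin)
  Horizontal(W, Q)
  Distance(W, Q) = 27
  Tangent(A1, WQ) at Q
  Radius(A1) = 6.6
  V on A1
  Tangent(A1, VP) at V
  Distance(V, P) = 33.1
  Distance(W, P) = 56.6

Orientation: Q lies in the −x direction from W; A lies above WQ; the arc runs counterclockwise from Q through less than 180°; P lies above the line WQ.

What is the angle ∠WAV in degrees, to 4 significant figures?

54.79°

W is at the origin; WQ is horizontal with |WQ| = 27.0 and Q on the −x side, so Q = (-27.00, 0.000). A1 meets WQ tangentially, so AQ is at right angles to WQ, so A = Q + (0, 6.6) = (-27.00, 6.600). Since AV ⟂ VP (tangency), |AP| = √(6.6² + 33.1²) = 33.75 regardless of where V sits on A1. So P lies on both circle(W, 56.6) and circle(A, 33.75); the above-WQ intersection is P = (-43.76, 35.90). V is the foot of the tangent from P: V = (-22.02, 10.93).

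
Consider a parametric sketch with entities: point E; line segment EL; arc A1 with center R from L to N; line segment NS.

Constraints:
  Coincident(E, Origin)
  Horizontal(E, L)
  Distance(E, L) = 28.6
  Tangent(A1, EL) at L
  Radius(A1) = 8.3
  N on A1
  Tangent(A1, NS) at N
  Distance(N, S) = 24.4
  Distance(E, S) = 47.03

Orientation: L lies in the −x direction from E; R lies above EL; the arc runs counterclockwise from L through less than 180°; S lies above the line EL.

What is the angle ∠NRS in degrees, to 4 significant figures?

71.21°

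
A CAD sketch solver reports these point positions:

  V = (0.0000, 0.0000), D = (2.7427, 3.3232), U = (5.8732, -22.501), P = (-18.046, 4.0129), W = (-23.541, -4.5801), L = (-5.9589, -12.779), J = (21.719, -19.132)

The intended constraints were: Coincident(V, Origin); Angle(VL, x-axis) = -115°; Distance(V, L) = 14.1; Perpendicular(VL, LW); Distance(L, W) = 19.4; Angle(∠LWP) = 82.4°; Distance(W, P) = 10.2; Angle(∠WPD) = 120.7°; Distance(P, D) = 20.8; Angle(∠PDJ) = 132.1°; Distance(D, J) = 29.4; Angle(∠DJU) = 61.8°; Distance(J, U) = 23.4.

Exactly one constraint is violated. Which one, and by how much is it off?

Distance(J, U) = 23.4 — off by 7.20.

V = (0.00, 0.00) ✓; VL at -115.0° ✓; |VL| = 14.10 ✓; ∠(VL, LW) = 90.00° ✓; |LW| = 19.40 ✓; ∠LWP = 82.40° ✓; |WP| = 10.20 ✓; ∠WPD = 120.7° ✓; |PD| = 20.80 ✓; ∠PDJ = 132.1° ✓; |DJ| = 29.40 ✓; ∠DJU = 61.80° ✓; |JU| = 16.20 ✗.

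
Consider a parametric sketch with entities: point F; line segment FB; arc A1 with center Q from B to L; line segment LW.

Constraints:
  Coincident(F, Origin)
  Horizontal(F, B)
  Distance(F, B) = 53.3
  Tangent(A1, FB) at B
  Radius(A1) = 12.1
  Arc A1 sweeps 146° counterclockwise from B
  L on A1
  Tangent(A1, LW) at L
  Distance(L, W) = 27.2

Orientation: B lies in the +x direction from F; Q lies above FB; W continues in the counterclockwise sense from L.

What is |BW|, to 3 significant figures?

40.5

On A1, B sits at bearing -90° from Q; a 146° counterclockwise sweep puts L at bearing 56°, so L = Q + 12.1·(cos 56°, sin 56°) = (60.1, 22.1). A1 meets LW tangentially, so QL is at right angles to LW, so LW runs along (−sin 56°, cos 56°); with |LW| = 27.2, W = (37.5, 37.3). Then |BW| = |W − B| = 40.5.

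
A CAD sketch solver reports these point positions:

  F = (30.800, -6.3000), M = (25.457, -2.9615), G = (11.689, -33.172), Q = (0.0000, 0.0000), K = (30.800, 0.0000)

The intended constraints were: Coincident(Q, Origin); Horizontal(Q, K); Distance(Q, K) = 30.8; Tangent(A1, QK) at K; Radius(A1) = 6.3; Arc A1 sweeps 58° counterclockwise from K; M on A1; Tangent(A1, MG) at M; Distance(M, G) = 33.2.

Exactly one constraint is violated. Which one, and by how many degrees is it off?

Tangent(A1, MG) at M — off by 7.50°.

Q = (0.00, 0.00) ✓; Q.y = 0.00, K.y = 0.00 ✓; |QK| = 30.80 ✓; ∠(FK, KQ) = 90.00° ✓; |FK| = 6.300 ✓; bearing(F→M) − bearing(F→K) = 58.00° ✓; |FM| = 6.300 ✓; ∠(FM, MG) = 82.50° ✗; |MG| = 33.20 ✓.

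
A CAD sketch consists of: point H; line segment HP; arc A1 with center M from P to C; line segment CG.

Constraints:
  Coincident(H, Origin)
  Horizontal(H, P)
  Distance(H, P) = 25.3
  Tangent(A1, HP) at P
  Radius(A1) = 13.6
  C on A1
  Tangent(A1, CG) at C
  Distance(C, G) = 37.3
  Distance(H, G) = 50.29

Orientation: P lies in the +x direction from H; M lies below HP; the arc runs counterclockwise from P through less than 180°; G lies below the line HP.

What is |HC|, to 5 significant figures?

17.092

Checks: H = (0.00, 0.00) ✓; |MC| = 13.60 ✓; ∠(MC, CG) = 90.00° ✓; |CG| = 37.30 ✓; |HG| = 50.29 ✓.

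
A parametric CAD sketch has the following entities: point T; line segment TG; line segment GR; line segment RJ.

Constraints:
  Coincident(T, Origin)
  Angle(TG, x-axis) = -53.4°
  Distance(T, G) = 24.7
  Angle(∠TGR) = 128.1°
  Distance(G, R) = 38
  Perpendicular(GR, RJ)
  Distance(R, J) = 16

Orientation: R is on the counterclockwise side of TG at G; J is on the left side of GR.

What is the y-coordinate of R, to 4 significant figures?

-20.82

T is at the origin; TG runs at -53.4° with length 24.7, so G = 24.7·(cos -53.4°, sin -53.4°) = (14.73, -19.83). ∠TGR = 128.1°, so GR runs at -53.4° + (180° − 128.1°) = -1.500° from the x-axis; with |GR| = 38.0, R = G + 38.0·(cos -1.500°, sin -1.500°) = (52.71, -20.82). So R.y = -20.82.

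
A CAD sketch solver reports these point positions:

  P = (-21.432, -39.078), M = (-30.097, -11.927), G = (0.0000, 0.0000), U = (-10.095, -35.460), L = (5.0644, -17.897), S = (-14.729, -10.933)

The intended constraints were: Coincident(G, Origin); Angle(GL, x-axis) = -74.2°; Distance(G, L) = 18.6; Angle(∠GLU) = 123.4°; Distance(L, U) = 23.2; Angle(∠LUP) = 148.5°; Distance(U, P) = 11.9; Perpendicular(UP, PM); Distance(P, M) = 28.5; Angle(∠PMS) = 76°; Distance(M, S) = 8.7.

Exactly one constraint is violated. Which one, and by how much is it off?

Distance(M, S) = 8.7 — off by 6.70.

G = (0.00, 0.00) ✓; GL at -74.20° ✓; |GL| = 18.60 ✓; ∠GLU = 123.4° ✓; |LU| = 23.20 ✓; ∠LUP = 148.5° ✓; |UP| = 11.90 ✓; ∠(UP, PM) = 90.00° ✓; |PM| = 28.50 ✓; ∠PMS = 76.00° ✓; |MS| = 15.40 ✗.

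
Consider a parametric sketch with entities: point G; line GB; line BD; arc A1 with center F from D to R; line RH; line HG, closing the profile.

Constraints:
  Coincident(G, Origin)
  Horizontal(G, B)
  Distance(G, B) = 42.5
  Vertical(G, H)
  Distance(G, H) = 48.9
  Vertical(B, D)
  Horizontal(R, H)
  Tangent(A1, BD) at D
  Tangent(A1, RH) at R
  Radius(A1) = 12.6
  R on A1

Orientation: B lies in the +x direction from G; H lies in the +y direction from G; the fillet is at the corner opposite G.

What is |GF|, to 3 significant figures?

47.0

GH is vertical with |GH| = 48.9 and H on the +y side, so H = (0.00, 48.9). The virtual corner opposite G is at (42.5, 48.9). Since A1 is tangent to BD there, FD ⟂ BD and since A1 is tangent to RH there, FR ⟂ RH, with radius 12.6, so the center F sits 12.6 in from both sides at F = (29.9, 36.3). Then |GF| = |F − G| = 47.0.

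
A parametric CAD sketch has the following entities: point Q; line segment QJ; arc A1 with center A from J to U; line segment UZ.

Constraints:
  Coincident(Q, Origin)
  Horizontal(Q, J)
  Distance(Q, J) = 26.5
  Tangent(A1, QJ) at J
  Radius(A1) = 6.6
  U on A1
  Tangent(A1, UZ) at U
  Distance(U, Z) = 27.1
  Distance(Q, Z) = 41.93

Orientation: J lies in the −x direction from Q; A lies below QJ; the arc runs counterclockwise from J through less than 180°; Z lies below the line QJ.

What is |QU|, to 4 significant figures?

33.89

Checks: |AU| = 6.600 ✓; ∠(AU, UZ) = 90.00° ✓; |UZ| = 27.10 ✓; |QZ| = 41.93 ✓.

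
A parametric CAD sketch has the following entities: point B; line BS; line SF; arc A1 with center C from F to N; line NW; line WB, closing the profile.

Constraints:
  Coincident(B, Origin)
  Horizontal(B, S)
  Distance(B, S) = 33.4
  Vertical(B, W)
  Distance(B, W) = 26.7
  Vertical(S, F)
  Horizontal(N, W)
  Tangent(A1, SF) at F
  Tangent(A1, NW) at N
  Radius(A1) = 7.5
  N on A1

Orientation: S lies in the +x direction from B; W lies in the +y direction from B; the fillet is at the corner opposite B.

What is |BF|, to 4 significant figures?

38.53

B is at the origin; BS is horizontal with |BS| = 33.4 and S on the +x side, so S = (33.40, 0.000). BW is vertical with |BW| = 26.7 and W on the +y side, so W = (0.000, 26.70). The virtual corner opposite B is at (33.40, 26.70). Tangency of A1 to SF means the radius CF is perpendicular to SF and the tangent condition forces CN to be normal to NW, with radius 7.5, so the center C sits 7.5 in from both sides at C = (25.90, 19.20). That places the tangent points at F = (33.40, 19.20) on SF and N = (25.90, 26.70) on NW. Then |BF| = |F − B| = 38.53.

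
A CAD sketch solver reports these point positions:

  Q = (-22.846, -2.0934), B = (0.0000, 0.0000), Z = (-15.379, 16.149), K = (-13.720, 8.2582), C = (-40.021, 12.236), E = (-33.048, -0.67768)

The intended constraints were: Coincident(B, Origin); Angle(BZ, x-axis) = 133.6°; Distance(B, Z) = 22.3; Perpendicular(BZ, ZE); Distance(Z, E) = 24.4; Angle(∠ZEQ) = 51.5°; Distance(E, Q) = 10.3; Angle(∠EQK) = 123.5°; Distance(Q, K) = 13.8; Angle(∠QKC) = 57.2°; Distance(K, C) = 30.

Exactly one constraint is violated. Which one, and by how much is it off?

Distance(K, C) = 30 — off by 3.40.

B = (0.00, 0.00) ✓; BZ at 133.6° ✓; |BZ| = 22.30 ✓; ∠(BZ, ZE) = 90.00° ✓; |ZE| = 24.40 ✓; ∠ZEQ = 51.50° ✓; |EQ| = 10.30 ✓; ∠EQK = 123.5° ✓; |QK| = 13.80 ✓; ∠QKC = 57.20° ✓; |KC| = 26.60 ✗.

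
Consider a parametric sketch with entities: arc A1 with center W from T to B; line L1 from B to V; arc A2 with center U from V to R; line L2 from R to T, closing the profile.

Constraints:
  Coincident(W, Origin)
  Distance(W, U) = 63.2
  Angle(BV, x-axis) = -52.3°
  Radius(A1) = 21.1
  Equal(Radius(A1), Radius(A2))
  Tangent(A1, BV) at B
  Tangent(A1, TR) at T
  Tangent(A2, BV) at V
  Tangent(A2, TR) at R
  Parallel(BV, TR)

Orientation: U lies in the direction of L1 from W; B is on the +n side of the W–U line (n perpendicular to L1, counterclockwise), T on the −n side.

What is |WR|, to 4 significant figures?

66.63

The slot axis is L1's direction at -52.3°, so u = (cos -52.3°, sin -52.3°) = (0.6115, -0.7912) and n = (−sin -52.3°, cos -52.3°) = (0.7912, 0.6115). W is at the origin and U lies 63.2 along u from W, so U = 63.2·u = (38.65, -50.01). Tangency of A1 to both parallel lines with radius 21.1 puts B and T at W ± 21.1·n: B = (16.69, 12.90), T = (-16.69, -12.90). Equal radii place V and R the same way about U: V = U + 21.1·n = (55.34, -37.10), R = U − 21.1·n = (21.95, -62.91). Then |WR| = |R − W| = 66.63.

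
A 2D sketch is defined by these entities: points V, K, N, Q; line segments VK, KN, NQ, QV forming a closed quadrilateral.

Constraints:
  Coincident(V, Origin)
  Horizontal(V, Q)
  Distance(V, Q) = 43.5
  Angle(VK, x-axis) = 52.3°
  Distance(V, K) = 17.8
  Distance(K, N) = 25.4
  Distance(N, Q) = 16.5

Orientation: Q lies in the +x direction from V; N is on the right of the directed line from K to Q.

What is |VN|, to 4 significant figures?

28.18

Checks: |KN| = 25.40 ✓; |NQ| = 16.50 ✓.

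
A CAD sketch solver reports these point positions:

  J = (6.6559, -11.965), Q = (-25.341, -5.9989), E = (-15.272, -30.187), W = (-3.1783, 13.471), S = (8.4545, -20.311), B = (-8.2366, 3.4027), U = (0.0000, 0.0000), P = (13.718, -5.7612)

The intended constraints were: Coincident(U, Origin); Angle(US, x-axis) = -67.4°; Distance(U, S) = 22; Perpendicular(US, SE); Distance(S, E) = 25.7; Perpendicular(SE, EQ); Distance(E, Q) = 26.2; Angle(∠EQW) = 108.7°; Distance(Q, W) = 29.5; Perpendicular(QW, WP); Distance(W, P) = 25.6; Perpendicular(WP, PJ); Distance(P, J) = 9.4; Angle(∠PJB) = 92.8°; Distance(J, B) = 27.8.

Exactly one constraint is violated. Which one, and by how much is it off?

Distance(J, B) = 27.8 — off by 6.40.

U = (0.00, 0.00) ✓; US at -67.40° ✓; |US| = 22.00 ✓; ∠(US, SE) = 90.00° ✓; |SE| = 25.70 ✓; ∠(SE, EQ) = 90.00° ✓; |EQ| = 26.20 ✓; ∠EQW = 108.7° ✓; |QW| = 29.50 ✓; ∠(QW, WP) = 90.00° ✓; |WP| = 25.60 ✓; ∠(WP, PJ) = 90.00° ✓; |PJ| = 9.400 ✓; ∠PJB = 92.80° ✓; |JB| = 21.40 ✗.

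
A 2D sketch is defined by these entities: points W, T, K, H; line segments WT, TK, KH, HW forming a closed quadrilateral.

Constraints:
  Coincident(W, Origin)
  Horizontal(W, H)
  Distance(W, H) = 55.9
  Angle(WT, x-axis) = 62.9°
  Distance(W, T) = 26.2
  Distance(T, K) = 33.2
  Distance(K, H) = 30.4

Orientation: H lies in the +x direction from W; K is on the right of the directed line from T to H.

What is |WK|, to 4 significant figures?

27.06

W is at the origin; WH is horizontal with |WH| = 55.9 and H in +x, so H = (55.9, 0). WT runs at 62.9° with |WT| = 26.2, so T = (11.94, 23.32). K is determined by |TK| = 33.2 and |KH| = 30.4 together: it lies at the intersection of circle(T, 33.2) and circle(H, 30.4). With |TH| = 49.77, the foot of the radical line on TH is 26.67 from T and the perpendicular offset is √(33.2² − 26.67²) = 19.77. Taking the right-of-TH solution: K = (26.23, -6.640).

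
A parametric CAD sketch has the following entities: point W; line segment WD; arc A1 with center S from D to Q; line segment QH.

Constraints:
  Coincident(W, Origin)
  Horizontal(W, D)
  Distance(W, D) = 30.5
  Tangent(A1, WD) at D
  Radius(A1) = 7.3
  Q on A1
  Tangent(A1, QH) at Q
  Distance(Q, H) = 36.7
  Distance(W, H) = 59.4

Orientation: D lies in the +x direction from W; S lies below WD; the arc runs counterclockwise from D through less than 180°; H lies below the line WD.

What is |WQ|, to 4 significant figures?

26.24

Checks: W.y = 0.00, D.y = 0.00 ✓; |SQ| = 7.300 ✓; ∠(SQ, QH) = 90.00° ✓; |QH| = 36.70 ✓; |WH| = 59.40 ✓.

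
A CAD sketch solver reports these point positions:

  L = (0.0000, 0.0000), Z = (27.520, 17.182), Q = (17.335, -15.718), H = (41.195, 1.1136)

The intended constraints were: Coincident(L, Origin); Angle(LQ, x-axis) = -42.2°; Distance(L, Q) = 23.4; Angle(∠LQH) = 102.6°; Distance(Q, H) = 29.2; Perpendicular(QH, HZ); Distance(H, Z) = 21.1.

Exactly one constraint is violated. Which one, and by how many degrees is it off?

Perpendicular(QH, HZ) — off by 5.20°.

L = (0.00, 0.00) ✓; LQ at -42.20° ✓; |LQ| = 23.40 ✓; ∠LQH = 102.6° ✓; |QH| = 29.20 ✓; ∠(QH, HZ) = 95.20° ✗; |HZ| = 21.10 ✓.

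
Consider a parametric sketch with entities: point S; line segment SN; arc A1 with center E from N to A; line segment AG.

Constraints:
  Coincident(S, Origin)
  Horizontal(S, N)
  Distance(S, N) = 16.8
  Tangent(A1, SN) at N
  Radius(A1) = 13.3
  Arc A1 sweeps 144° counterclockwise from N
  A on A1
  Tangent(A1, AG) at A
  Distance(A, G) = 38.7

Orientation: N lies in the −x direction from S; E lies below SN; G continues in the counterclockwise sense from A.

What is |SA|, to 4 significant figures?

34.42

S is at the origin; SN is horizontal with |SN| = 16.8 and N on the −x side, so N = (-16.80, 0.000). The tangent condition forces EN to be normal to SN, so E = N + (0, -13.3) = (-16.80, -13.30). On A1, N sits at bearing 90° from E; a 144° counterclockwise sweep puts A at bearing 234°, so A = E + 13.3·(cos 234°, sin 234°) = (-24.62, -24.06). Then |SA| = |A − S| = 34.42.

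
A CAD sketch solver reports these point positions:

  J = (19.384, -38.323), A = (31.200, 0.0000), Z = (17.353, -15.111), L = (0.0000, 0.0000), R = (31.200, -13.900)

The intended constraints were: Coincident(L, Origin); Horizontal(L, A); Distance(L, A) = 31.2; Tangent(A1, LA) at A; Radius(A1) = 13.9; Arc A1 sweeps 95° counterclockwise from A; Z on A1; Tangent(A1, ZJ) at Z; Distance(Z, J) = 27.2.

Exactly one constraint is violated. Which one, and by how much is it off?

Distance(Z, J) = 27.2 — off by 3.90.

L = (0.00, 0.00) ✓; L.y = 0.00, A.y = 0.00 ✓; |LA| = 31.20 ✓; ∠(RA, AL) = 90.00° ✓; |RA| = 13.90 ✓; bearing(R→Z) − bearing(R→A) = 95.00° ✓; |RZ| = 13.90 ✓; ∠(RZ, ZJ) = 90.00° ✓; |ZJ| = 23.30 ✗.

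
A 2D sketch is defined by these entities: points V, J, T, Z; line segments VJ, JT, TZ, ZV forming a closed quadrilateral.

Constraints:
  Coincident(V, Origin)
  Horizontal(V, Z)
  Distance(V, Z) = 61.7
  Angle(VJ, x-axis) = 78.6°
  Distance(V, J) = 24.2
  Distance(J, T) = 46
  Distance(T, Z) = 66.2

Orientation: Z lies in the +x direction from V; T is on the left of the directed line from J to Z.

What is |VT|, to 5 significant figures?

68.458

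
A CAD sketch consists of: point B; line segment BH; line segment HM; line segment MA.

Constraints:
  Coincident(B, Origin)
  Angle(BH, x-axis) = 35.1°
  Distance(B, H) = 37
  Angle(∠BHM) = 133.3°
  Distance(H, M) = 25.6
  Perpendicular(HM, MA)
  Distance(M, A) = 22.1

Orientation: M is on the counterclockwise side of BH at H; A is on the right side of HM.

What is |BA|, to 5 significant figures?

70.726

B is at the origin; BH runs at 35.1° with length 37.0, so H = 37.0·(cos 35.1°, sin 35.1°) = (30.272, 21.275). ∠BHM = 133.3°, so HM runs at 35.1° + (180° − 133.3°) = 81.800° from the x-axis; with |HM| = 25.6, M = H + 25.6·(cos 81.800°, sin 81.800°) = (33.923, 46.613). The perpendicularity gives MA at right angles to HM; with |MA| = 22.1 on the right of HM, A = M + 22.1·(0.98978, -0.14263) = (55.797, 43.461). Then |BA| = |A − B| = 70.726.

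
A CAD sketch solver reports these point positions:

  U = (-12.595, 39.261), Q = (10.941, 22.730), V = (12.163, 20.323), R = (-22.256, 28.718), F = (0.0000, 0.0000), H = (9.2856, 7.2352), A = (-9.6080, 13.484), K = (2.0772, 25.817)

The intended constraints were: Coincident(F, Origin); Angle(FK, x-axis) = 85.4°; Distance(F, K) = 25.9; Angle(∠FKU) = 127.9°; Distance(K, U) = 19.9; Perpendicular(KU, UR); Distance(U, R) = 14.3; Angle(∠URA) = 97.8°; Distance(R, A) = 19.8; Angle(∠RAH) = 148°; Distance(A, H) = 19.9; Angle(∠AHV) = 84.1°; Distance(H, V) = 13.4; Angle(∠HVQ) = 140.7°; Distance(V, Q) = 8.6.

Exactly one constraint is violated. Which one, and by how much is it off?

Distance(V, Q) = 8.6 — off by 5.90.

F = (0.00, 0.00) ✓; FK at 85.40° ✓; |FK| = 25.90 ✓; ∠FKU = 127.9° ✓; |KU| = 19.90 ✓; ∠(KU, UR) = 90.00° ✓; |UR| = 14.30 ✓; ∠URA = 97.80° ✓; |RA| = 19.80 ✓; ∠RAH = 148.0° ✓; |AH| = 19.90 ✓; ∠AHV = 84.10° ✓; |HV| = 13.40 ✓; ∠HVQ = 140.7° ✓; |VQ| = 2.699 ✗.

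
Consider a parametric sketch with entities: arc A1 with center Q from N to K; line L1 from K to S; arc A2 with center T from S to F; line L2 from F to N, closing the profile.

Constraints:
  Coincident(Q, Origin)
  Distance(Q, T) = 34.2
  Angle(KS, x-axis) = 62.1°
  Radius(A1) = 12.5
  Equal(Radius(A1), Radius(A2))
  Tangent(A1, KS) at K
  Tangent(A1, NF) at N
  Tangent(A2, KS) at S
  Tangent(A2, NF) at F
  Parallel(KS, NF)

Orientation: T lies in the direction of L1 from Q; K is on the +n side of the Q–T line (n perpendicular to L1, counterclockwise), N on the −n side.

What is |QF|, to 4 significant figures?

36.41

Tangency of A1 to both parallel lines with radius 12.5 puts K and N at Q ± 12.5·n: K = (-11.05, 5.849), N = (11.05, -5.849). Equal radii place S and F the same way about T: S = T + 12.5·n = (4.956, 36.07), F = T − 12.5·n = (27.05, 24.38). Then |QF| = |F − Q| = 36.41.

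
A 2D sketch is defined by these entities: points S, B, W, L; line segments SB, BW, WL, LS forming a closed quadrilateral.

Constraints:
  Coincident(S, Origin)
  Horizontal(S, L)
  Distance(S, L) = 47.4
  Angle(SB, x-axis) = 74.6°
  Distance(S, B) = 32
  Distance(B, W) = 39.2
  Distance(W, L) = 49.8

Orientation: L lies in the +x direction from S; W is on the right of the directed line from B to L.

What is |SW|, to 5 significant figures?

7.2000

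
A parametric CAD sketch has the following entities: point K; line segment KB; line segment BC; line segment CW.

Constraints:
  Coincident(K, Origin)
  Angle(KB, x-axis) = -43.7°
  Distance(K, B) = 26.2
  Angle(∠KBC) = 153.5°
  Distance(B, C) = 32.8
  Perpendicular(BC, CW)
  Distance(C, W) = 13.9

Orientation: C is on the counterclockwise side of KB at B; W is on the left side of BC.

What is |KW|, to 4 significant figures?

56.29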